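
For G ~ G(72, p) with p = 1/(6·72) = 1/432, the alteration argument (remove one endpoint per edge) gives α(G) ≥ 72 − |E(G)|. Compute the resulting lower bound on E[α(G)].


E[|E(G)|] = C(72, 2)·p = 2556 · (1/432) = 71/12.
E[α(G)] ≥ n − E[|E(G)|] = 72 − 71/12 = 793/12.
Numerically: ≈ 66.0833.
(This is only a lower bound; the true E[α(G)] may be larger.)

E[α(G)] ≥ 793/12 ≈ 66.0833.


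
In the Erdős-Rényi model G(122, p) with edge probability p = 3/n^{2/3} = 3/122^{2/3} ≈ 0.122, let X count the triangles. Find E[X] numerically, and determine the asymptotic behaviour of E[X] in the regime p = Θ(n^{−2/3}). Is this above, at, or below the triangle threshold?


Number of potential triangles: C(122, 3) = 295240.
Each occurs with probability p³ ≈ (0.122)³ ≈ 1.814028e-03.
By linearity: E[X] = C(122, 3)·p³ ≈ 295240 · 1.814028e-03 ≈ 535.5738.
Since α = 2/3 < 1, p = c/n^{2/3} ≫ 1/n is above the triangle threshold p ~ 1/n. Asymptotically E[X] ~ (c³/6)·n^{3(1−α)} = (3³/6)·n^{1} → ∞; triangles are abundant w.h.p.

E[X] ≈ 535.5738; in regime p = Θ(1/n^{2/3}) E[X] diverges (above the triangle threshold p ~ 1/n).


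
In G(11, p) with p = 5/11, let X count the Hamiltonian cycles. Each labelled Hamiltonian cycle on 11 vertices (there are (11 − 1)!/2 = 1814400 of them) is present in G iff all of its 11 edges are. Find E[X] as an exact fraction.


K_11 has (11 − 1)!/2 = 1814400 labelled Hamiltonian cycles.
For each such Hamiltonian cycle H, let X_H = 1 if all 11 edges of H are present in G. Then P[X_H = 1] = p^{11} = (5/11)^{11} = 48828125/285311670611.
By linearity: E[X] = Σ_H E[X_H] = 1814400 · p^{11} = 1814400 · 48828125/285311670611 = 88593750000000/285311670611.
Numerically: E[X] ≈ 310.5.

E[X] = 1814400 · (5/11)^{11} = 88593750000000/285311670611 ≈ 310.5.


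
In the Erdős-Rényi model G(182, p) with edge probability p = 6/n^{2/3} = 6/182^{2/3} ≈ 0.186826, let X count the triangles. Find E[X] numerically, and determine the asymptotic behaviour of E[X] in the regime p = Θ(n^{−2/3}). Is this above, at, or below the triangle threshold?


Number of potential triangles: C(182, 3) = 988260.
Each occurs with probability p³ ≈ (0.186826)³ ≈ 6.52095158e-03.
By linearity: E[X] = C(182, 3)·p³ ≈ 988260 · 6.52095158e-03 ≈ 6444.395604.
Since α = 2/3 < 1, p = c/n^{2/3} ≫ 1/n is above the triangle threshold p ~ 1/n. Asymptotically E[X] ~ (c³/6)·n^{3(1−α)} = (6³/6)·n^{1} → ∞; triangles are abundant w.h.p.

E[X] ≈ 6444.395604; in regime p = Θ(1/n^{2/3}) E[X] diverges (above the triangle threshold p ~ 1/n).


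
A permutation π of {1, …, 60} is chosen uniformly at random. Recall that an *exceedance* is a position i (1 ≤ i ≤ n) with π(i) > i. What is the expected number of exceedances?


Write X = Σ_{i=1}^{60} X_i, where X_i = 1_{π(i) > i}.
For each fixed i, π(i) is uniform over {1, …, 60} (marginal of a uniform permutation), so P[π(i) > i] = (n − i)/n. Summing: Σ_{i=1}^{60} (n − i)/n = (0 + 1 + … + 59)/60 = 60(60 − 1)/(2·60) = (60 − 1)/2.
Hence E[X] = Σ_{i=1}^{60} (60 − i)/60 = 59/2 ≈ 29.500000.

E[X] = 59/2 = 29.500000.


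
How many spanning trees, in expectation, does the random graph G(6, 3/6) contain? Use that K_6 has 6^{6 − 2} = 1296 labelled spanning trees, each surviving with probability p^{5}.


K_6 has 6^{6 − 2} = 1296 labelled spanning trees.
For each such spanning tree H, let X_H = 1 if all 5 edges of H are present in G. Then P[X_H = 1] = p^{5} = (1/2)^{5} = 1/32.
Summing the indicators: E[X] = Σ_H E[X_H] = 1296 · p^{5} = 1296 · 1/32 = 81/2.
Numerically: E[X] ≈ 40.5.

E[X] = 1296 · (1/2)^{5} = 81/2 ≈ 40.5.


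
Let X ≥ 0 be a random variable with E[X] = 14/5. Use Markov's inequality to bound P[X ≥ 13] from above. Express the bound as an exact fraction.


μ = E[X] = 14/5, a = 13.
Markov: P[X ≥ 13] ≤ μ/a = (14/5)/13 = 14/65.
Numerically: ≈ 0.215.
(Since a = 13 > μ = 2.800, the bound 14/65 is < 1 and informative.)

P[X ≥ 13] ≤ 14/65 ≈ 0.215.


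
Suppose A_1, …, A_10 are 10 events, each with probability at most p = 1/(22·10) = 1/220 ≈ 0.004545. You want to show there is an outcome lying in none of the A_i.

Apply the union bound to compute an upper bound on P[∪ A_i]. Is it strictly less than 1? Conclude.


Union bound: P[∪_{i=1}^{10} A_i] ≤ Σ_i P[A_i] ≤ 10·p = 10·(1/220) = 1/22.
Numerically: 1/22 ≈ 0.045455.
Is 1/22 < 1? YES.
Since P[∪ A_i] ≤ 1/22 < 1, the complement has P[∩ A_i^c] ≥ 1 − 1/22 = 21/22 > 0, so some outcome avoids every A_i.

10·p = 1/22 ≈ 0.045455; existence CERTIFIED by the union bound.


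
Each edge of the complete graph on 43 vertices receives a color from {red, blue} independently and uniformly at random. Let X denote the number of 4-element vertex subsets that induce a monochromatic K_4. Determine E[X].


Let X = Σ_S X_S over the C(43, 4) = 123410 subsets S of size 4, where X_S = 1 if the K_4 on S is monochromatic.
For a fixed S, the K_4 on S has C(4, 2) = 6 edges. P[all 6 edges red] = (1/2)^6, and likewise for blue, so P[monochromatic] = 2·(1/2)^6 = 2^{1 − 6} = 1/32.
By linearity: E[X] = C(43, 4) · 2^{1 − 6} = 123410 · 1/32 = 61705/16.
Numerically: E[X] ≈ 3856.562.

E[X] = C(43,4)·2^(1−C(4,2)) = 61705/16 ≈ 3856.562.


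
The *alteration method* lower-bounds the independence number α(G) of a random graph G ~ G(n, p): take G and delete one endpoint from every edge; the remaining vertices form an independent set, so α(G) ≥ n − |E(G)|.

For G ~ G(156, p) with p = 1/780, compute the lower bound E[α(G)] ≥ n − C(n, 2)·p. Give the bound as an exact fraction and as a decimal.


E[|E(G)|] = C(156, 2)·p = 12090 · (1/780) = 31/2.
E[α(G)] ≥ n − E[|E(G)|] = 156 − 31/2 = 281/2.
Numerically: ≈ 140.500000.
(This is only a lower bound; the true E[α(G)] may be larger.)

E[α(G)] ≥ 281/2 ≈ 140.500000.


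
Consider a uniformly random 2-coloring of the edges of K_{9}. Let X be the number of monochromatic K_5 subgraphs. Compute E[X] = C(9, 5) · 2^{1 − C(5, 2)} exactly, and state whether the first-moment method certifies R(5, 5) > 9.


E[X] = C(9, 5) · 2^{1 − 10} = 126 · 2^{−9} = 126/512.
As a reduced fraction: E[X] = 63/256 ≈ 0.24609.
Is E[X] < 1? YES.
Since E[X] < 1, there exists a 2-coloring of K_{9} with no monochromatic K_5; hence R(5, 5) > 9.

E[X] = 63/256 ≈ 0.24609; E[X] < 1, so R(5, 5) > 9.


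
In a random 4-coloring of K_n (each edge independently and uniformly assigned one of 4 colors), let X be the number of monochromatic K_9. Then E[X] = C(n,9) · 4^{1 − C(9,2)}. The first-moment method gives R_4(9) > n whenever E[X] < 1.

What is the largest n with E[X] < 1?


We need C(n, 9) · 4^{1 − 36} < 1, i.e. C(n, 9) < 4^{36 − 1} = 1180591620717411303424.
Check values of n near the boundary:
  n = 908: C(908, 9) = 1111058428637338083100; 1111058428637338083100 < 1180591620717411303424? YES
  n = 909: C(909, 9) = 1122169012923711463931; 1122169012923711463931 < 1180591620717411303424? YES
  n = 910: C(910, 9) = 1133378248346922788210; 1133378248346922788210 < 1180591620717411303424? YES
  n = 911: C(911, 9) = 1144686900492291197405; 1144686900492291197405 < 1180591620717411303424? YES
  n = 912: C(912, 9) = 1156095740032081475120; 1156095740032081475120 < 1180591620717411303424? YES
  n = 913: C(913, 9) = 1167605542753639808390; 1167605542753639808390 < 1180591620717411303424? YES
  n = 914: C(914, 9) = 1179217089587653905932; 1179217089587653905932 < 1180591620717411303424? YES
  n = 915: C(915, 9) = 1190931166636537885130; 1190931166636537885130 < 1180591620717411303424? NO
  n = 916: C(916, 9) = 1202748565202942340440; 1202748565202942340440 < 1180591620717411303424? NO
  n = 917: C(917, 9) = 1214670081818390006810; 1214670081818390006810 < 1180591620717411303424? NO
The largest n with C(n, 9) < 1180591620717411303424 is n = 914 (where E[X] = 294804272396913476483/295147905179352825856 ≈ 0.99884). Hence R_4(9) > 914, i.e. R_4(9) ≥ 915.

Largest n = 914; hence R_4(9) > 914.


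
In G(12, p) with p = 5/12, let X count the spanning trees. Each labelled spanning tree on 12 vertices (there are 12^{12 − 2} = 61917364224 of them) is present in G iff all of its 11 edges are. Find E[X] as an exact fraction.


K_12 has 12^{12 − 2} = 61917364224 labelled spanning trees.
For each such spanning tree H, let X_H = 1 if all 11 edges of H are present in G. Then P[X_H = 1] = p^{11} = (5/12)^{11} = 48828125/743008370688.
Summing the indicators: E[X] = Σ_H E[X_H] = 61917364224 · p^{11} = 61917364224 · 48828125/743008370688 = 48828125/12.
Numerically: E[X] ≈ 4.069e+06.

E[X] = 61917364224 · (5/12)^{11} = 48828125/12 ≈ 4.069e+06.


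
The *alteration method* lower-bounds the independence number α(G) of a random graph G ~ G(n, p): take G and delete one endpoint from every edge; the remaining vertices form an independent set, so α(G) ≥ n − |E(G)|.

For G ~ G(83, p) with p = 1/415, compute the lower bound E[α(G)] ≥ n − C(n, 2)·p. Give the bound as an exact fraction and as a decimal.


E[|E(G)|] = C(83, 2)·p = 3403 · (1/415) = 41/5.
E[α(G)] ≥ n − E[|E(G)|] = 83 − 41/5 = 374/5.
Numerically: ≈ 74.8000.
(This is only a lower bound; the true E[α(G)] may be larger.)

E[α(G)] ≥ 374/5 ≈ 74.8000.


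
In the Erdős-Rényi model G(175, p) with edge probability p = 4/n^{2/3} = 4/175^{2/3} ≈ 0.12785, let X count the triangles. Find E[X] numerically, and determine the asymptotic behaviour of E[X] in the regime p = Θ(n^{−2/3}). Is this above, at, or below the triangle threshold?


Number of potential triangles: C(175, 3) = 877975.
Each occurs with probability p³ ≈ (0.12785)³ ≈ 2.0897959e-03.
By linearity: E[X] = C(175, 3)·p³ ≈ 877975 · 2.0897959e-03 ≈ 1834.78857.
Since α = 2/3 < 1, p = c/n^{2/3} ≫ 1/n is above the triangle threshold p ~ 1/n. Asymptotically E[X] ~ (c³/6)·n^{3(1−α)} = (4³/6)·n^{1} → ∞; triangles are abundant w.h.p.

E[X] ≈ 1834.78857; in regime p = Θ(1/n^{2/3}) E[X] diverges (above the triangle threshold p ~ 1/n).


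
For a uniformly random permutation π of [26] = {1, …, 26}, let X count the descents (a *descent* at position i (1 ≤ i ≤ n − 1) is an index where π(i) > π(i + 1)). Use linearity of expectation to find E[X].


Write X = Σ X_I over i = 1, …, 25, with X_I the indicator of one descent.
There are 25 indicators.
For each fixed i, the pair (π(i), π(i+1)) is a uniformly random ordered pair of distinct values from {1, …, 26}; by symmetry P[π(i) > π(i+1)] = 1/2.
By linearity: E[X] = 25 · (1/2) = (26 − 1) · (1/2) = 25/2 ≈ 12.5000.

E[X] = 25/2 = 12.5000.


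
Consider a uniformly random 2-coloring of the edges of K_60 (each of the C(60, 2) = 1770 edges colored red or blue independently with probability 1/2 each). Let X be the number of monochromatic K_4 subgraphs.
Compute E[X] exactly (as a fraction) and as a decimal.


Let X = Σ_S X_S over the C(60, 4) = 487635 subsets S of size 4, where X_S = 1 if the K_4 on S is monochromatic.
For a fixed S, the K_4 on S has C(4, 2) = 6 edges. P[all 6 edges red] = (1/2)^6, and likewise for blue, so P[monochromatic] = 2·(1/2)^6 = 2^{1 − 6} = 1/32.
By linearity of expectation: E[X] = C(60, 4) · 2^{1 − 6} = 487635 · 1/32 = 487635/32.
Numerically: E[X] ≈ 15238.593750.

E[X] = C(60,4)·2^(1−C(4,2)) = 487635/32 ≈ 15238.593750.


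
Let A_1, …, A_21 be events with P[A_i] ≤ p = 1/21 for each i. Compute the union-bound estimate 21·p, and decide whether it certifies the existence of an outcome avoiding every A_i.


Union bound: P[∪_{i=1}^{21} A_i] ≤ Σ_i P[A_i] ≤ 21·p = 21·(1/21) = 1.
Numerically: 1 ≈ 1.0000.
Is 1 < 1? NO.
Since the bound 1 is ≥ 1, the union bound is uninformative here; it does NOT by itself certify existence.

21·p = 1 ≈ 1.0000; existence NOT certified by the union bound.


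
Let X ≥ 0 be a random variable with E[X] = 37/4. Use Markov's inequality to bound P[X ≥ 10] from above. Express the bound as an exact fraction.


μ = E[X] = 37/4, a = 10.
Markov: P[X ≥ 10] ≤ μ/a = (37/4)/10 = 37/40.
Numerically: ≈ 0.9250.
(Since a = 10 > μ = 9.2500, the bound 37/40 is < 1 and informative.)

P[X ≥ 10] ≤ 37/40 ≈ 0.9250.


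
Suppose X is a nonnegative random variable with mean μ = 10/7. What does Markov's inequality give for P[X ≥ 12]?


μ = E[X] = 10/7, a = 12.
Markov: P[X ≥ 12] ≤ μ/a = (10/7)/12 = 5/42.
Numerically: ≈ 0.11905.
(Since a = 12 > μ = 1.42857, the bound 5/42 is < 1 and informative.)

P[X ≥ 12] ≤ 5/42 ≈ 0.11905.


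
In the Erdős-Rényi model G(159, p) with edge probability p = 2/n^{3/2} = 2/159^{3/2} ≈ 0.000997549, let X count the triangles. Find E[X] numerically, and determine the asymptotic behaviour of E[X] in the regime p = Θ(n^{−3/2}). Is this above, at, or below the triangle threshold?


Number of potential triangles: C(159, 3) = 657359.
Each occurs with probability p³ ≈ (0.000997549)³ ≈ 9.92665498e-10.
By linearity: E[X] = C(159, 3)·p³ ≈ 657359 · 9.92665498e-10 ≈ 0.000653.
Since α = 3/2 > 1, p = c/n^{3/2} = o(1/n) is below the triangle threshold p ~ 1/n. Asymptotically E[X] ~ (c³/6)·n^{3(1−α)} = (2³/6)·n^{-1.5} → 0, so by Markov's inequality G has no triangles w.h.p.

E[X] ≈ 0.000653; in regime p = Θ(1/n^{3/2}) E[X] tends to 0 (below the triangle threshold p ~ 1/n).


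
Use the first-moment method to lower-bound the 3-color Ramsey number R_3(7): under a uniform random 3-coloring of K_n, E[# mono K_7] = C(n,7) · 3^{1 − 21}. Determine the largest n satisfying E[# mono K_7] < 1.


We need C(n, 7) · 3^{1 − 21} < 1, i.e. C(n, 7) < 3^{21 − 1} = 3486784401.
Check values of n near the boundary:
  n = 79: C(79, 7) = 2898753715; 2898753715 < 3486784401? YES
  n = 80: C(80, 7) = 3176716400; 3176716400 < 3486784401? YES
  n = 81: C(81, 7) = 3477216600; 3477216600 < 3486784401? YES
  n = 82: C(82, 7) = 3801756816; 3801756816 < 3486784401? NO
The largest n with C(n, 7) < 3486784401 is n = 81 (where E[X] = 42928600/43046721 ≈ 0.9973). Hence R_3(7) > 81, i.e. R_3(7) ≥ 82.

Largest n = 81; hence R_3(7) > 81.


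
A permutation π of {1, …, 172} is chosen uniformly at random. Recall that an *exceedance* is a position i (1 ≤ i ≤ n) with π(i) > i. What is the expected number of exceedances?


Write X = Σ_{i=1}^{172} X_i, where X_i = 1_{π(i) > i}.
For each fixed i, π(i) is uniform over {1, …, 172} (marginal of a uniform permutation), so P[π(i) > i] = (n − i)/n. Summing: Σ_{i=1}^{172} (n − i)/n = (0 + 1 + … + 171)/172 = 172(172 − 1)/(2·172) = (172 − 1)/2.
Hence E[X] = Σ_{i=1}^{172} (172 − i)/172 = 171/2 ≈ 85.500000.

E[X] = 171/2 = 85.500000.


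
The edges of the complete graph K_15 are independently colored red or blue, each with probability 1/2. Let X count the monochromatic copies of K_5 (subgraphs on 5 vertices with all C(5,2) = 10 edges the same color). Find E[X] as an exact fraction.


Let X = Σ_S X_S over the C(15, 5) = 3003 subsets S of size 5, where X_S = 1 if the K_5 on S is monochromatic.
For a fixed S, the K_5 on S has C(5, 2) = 10 edges. P[all 10 edges red] = (1/2)^10, and likewise for blue, so P[monochromatic] = 2·(1/2)^10 = 2^{1 − 10} = 1/512.
By linearity of expectation: E[X] = C(15, 5) · 2^{1 − 10} = 3003 · 1/512 = 3003/512.
Numerically: E[X] ≈ 5.86523.

E[X] = C(15,5)·2^(1−C(5,2)) = 3003/512 ≈ 5.86523.


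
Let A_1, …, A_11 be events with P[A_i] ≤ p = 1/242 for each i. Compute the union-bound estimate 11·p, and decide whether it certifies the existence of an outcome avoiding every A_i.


Union bound: P[∪_{i=1}^{11} A_i] ≤ Σ_i P[A_i] ≤ 11·p = 11·(1/242) = 1/22.
Numerically: 1/22 ≈ 0.0454545.
Is 1/22 < 1? YES.
Since P[∪ A_i] ≤ 1/22 < 1, the complement has P[∩ A_i^c] ≥ 1 − 1/22 = 21/22 > 0, so some outcome avoids every A_i.

11·p = 1/22 ≈ 0.0454545; existence CERTIFIED by the union bound.


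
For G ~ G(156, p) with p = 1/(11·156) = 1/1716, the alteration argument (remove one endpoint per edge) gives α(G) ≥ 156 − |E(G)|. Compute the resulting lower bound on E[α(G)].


E[|E(G)|] = C(156, 2)·p = 12090 · (1/1716) = 155/22.
E[α(G)] ≥ n − E[|E(G)|] = 156 − 155/22 = 3277/22.
Numerically: ≈ 148.955.
(This is only a lower bound; the true E[α(G)] may be larger.)

E[α(G)] ≥ 3277/22 ≈ 148.955.


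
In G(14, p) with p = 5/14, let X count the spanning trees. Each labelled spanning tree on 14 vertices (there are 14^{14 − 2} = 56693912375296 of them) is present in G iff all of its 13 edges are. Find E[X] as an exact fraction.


K_14 has 14^{14 − 2} = 56693912375296 labelled spanning trees.
For each such spanning tree H, let X_H = 1 if all 13 edges of H are present in G. Then P[X_H = 1] = p^{13} = (5/14)^{13} = 1220703125/793714773254144.
By linearity: E[X] = Σ_H E[X_H] = 56693912375296 · p^{13} = 56693912375296 · 1220703125/793714773254144 = 1220703125/14.
Numerically: E[X] ≈ 8.71931e+07.

E[X] = 56693912375296 · (5/14)^{13} = 1220703125/14 ≈ 8.71931e+07.


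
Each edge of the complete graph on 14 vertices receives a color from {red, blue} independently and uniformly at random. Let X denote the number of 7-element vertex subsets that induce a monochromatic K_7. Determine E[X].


Let X = Σ_S X_S over the C(14, 7) = 3432 subsets S of size 7, where X_S = 1 if the K_7 on S is monochromatic.
For a fixed S, the K_7 on S has C(7, 2) = 21 edges. P[all 21 edges red] = (1/2)^21, and likewise for blue, so P[monochromatic] = 2·(1/2)^21 = 2^{1 − 21} = 1/1048576.
By linearity: E[X] = C(14, 7) · 2^{1 − 21} = 3432 · 1/1048576 = 429/131072.
Numerically: E[X] ≈ 0.00327.

E[X] = C(14,7)·2^(1−C(7,2)) = 429/131072 ≈ 0.00327.


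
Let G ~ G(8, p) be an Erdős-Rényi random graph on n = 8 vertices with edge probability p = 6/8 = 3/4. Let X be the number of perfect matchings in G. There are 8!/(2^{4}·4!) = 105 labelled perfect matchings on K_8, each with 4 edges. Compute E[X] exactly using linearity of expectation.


K_8 has 8!/(2^{4}·4!) = 105 labelled perfect matchings.
For each such perfect matching H, let X_H = 1 if all 4 edges of H are present in G. Then P[X_H = 1] = p^{4} = (3/4)^{4} = 81/256.
By linearity of expectation: E[X] = Σ_H E[X_H] = 105 · p^{4} = 105 · 81/256 = 8505/256.
Numerically: E[X] ≈ 33.2227.

E[X] = 105 · (3/4)^{4} = 8505/256 ≈ 33.2227.


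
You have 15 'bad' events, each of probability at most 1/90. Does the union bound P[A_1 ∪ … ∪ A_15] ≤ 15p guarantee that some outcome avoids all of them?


Union bound: P[∪_{i=1}^{15} A_i] ≤ Σ_i P[A_i] ≤ 15·p = 15·(1/90) = 1/6.
Numerically: 1/6 ≈ 0.16667.
Is 1/6 < 1? YES.
Since P[∪ A_i] ≤ 1/6 < 1, the complement has P[∩ A_i^c] ≥ 1 − 1/6 = 5/6 > 0, so some outcome avoids every A_i.

15·p = 1/6 ≈ 0.16667; existence CERTIFIED by the union bound.


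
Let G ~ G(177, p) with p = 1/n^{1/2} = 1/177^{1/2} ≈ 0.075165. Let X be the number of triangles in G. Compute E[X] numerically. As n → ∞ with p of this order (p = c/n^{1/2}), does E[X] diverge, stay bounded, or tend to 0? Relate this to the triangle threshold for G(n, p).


Number of potential triangles: C(177, 3) = 908600.
Each occurs with probability p³ ≈ (0.075165)³ ≈ 4.2465877e-04.
By linearity: E[X] = C(177, 3)·p³ ≈ 908600 · 4.2465877e-04 ≈ 385.84496.
Since α = 1/2 < 1, p = c/n^{1/2} ≫ 1/n is above the triangle threshold p ~ 1/n. Asymptotically E[X] ~ (c³/6)·n^{3(1−α)} = (1³/6)·n^{1.5} → ∞; triangles are abundant w.h.p.

E[X] ≈ 385.84496; in regime p = Θ(1/n^{1/2}) E[X] diverges (above the triangle threshold p ~ 1/n).


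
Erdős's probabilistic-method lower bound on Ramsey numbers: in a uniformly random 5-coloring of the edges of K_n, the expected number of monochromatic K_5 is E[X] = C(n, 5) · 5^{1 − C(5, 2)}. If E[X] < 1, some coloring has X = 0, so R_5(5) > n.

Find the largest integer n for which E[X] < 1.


We need C(n, 5) · 5^{1 − 10} < 1, i.e. C(n, 5) < 5^{10 − 1} = 1953125.
Check values of n near the boundary:
  n = 48: C(48, 5) = 1712304; 1712304 < 1953125? YES
  n = 49: C(49, 5) = 1906884; 1906884 < 1953125? YES
  n = 50: C(50, 5) = 2118760; 2118760 < 1953125? NO
  n = 51: C(51, 5) = 2349060; 2349060 < 1953125? NO
The largest n with C(n, 5) < 1953125 is n = 49 (where E[X] = 1906884/1953125 ≈ 0.9763). Hence R_5(5) > 49, i.e. R_5(5) ≥ 50.

Largest n = 49; hence R_5(5) > 49.


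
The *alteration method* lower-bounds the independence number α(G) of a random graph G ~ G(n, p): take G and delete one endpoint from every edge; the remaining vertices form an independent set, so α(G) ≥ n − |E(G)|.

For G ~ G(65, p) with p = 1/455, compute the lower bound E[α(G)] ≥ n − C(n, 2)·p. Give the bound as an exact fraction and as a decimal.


E[|E(G)|] = C(65, 2)·p = 2080 · (1/455) = 32/7.
E[α(G)] ≥ n − E[|E(G)|] = 65 − 32/7 = 423/7.
Numerically: ≈ 60.429.
(This is only a lower bound; the true E[α(G)] may be larger.)

E[α(G)] ≥ 423/7 ≈ 60.429.


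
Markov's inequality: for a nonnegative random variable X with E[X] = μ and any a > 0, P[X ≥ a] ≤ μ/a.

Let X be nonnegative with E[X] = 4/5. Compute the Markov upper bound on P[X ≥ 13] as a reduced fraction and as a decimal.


μ = E[X] = 4/5, a = 13.
Markov: P[X ≥ 13] ≤ μ/a = (4/5)/13 = 4/65.
Numerically: ≈ 0.062.
(Since a = 13 > μ = 0.800, the bound 4/65 is < 1 and informative.)

P[X ≥ 13] ≤ 4/65 ≈ 0.062.


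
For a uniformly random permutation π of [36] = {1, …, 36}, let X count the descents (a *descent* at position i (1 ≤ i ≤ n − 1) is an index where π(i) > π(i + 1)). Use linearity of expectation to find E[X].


Write X = Σ X_I over i = 1, …, 35, with X_I the indicator of one descent.
There are 35 indicators.
For each fixed i, the pair (π(i), π(i+1)) is a uniformly random ordered pair of distinct values from {1, …, 36}; by symmetry P[π(i) > π(i+1)] = 1/2.
By linearity: E[X] = 35 · (1/2) = (36 − 1) · (1/2) = 35/2 ≈ 17.500000.

E[X] = 35/2 = 17.500000.


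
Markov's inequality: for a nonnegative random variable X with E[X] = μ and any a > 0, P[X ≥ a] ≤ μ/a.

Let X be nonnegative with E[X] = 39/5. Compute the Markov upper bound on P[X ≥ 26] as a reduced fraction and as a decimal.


μ = E[X] = 39/5, a = 26.
Markov: P[X ≥ 26] ≤ μ/a = (39/5)/26 = 3/10.
Numerically: ≈ 0.30000.
(Since a = 26 > μ = 7.80000, the bound 3/10 is < 1 and informative.)

P[X ≥ 26] ≤ 3/10 ≈ 0.30000.


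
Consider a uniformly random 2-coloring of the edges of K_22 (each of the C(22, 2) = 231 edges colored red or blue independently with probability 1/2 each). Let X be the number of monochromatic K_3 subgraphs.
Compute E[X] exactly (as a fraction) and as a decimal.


Let X = Σ_S X_S over the C(22, 3) = 1540 subsets S of size 3, where X_S = 1 if the K_3 on S is monochromatic.
For a fixed S, the K_3 on S has C(3, 2) = 3 edges. P[all 3 edges red] = (1/2)^3, and likewise for blue, so P[monochromatic] = 2·(1/2)^3 = 2^{1 − 3} = 1/4.
Summing: E[X] = C(22, 3) · 2^{1 − 3} = 1540 · 1/4 = 385.
Numerically: E[X] ≈ 385.000000.

E[X] = C(22,3)·2^(1−C(3,2)) = 385 ≈ 385.000000.


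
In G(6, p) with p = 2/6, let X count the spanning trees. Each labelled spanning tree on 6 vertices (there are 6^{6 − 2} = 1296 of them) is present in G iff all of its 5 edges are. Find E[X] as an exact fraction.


K_6 has 6^{6 − 2} = 1296 labelled spanning trees.
For each such spanning tree H, let X_H = 1 if all 5 edges of H are present in G. Then P[X_H = 1] = p^{5} = (1/3)^{5} = 1/243.
By linearity of expectation: E[X] = Σ_H E[X_H] = 1296 · p^{5} = 1296 · 1/243 = 16/3.
Numerically: E[X] ≈ 5.33.

E[X] = 1296 · (1/3)^{5} = 16/3 ≈ 5.33.


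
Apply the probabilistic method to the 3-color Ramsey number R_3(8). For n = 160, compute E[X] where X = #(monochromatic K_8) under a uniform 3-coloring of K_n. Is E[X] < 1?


E[X] = C(160, 8) · 3^{1 − 28} = 8917061687820 · 3^{−27} = 8917061687820/7625597484987.
As a reduced fraction: E[X] = 990784631980/847288609443 ≈ 1.169359.
Is E[X] < 1? NO.
Since E[X] ≥ 1, the first-moment bound is inconclusive at n = 160; it does NOT by itself certify R_3(8) > 160.

E[X] = 990784631980/847288609443 ≈ 1.169359; E[X] ≥ 1; first-moment method inconclusive here.


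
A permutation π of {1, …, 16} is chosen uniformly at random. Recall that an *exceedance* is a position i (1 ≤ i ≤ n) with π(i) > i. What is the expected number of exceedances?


Write X = Σ_{i=1}^{16} X_i, where X_i = 1_{π(i) > i}.
For each fixed i, π(i) is uniform over {1, …, 16} (marginal of a uniform permutation), so P[π(i) > i] = (n − i)/n. Summing: Σ_{i=1}^{16} (n − i)/n = (0 + 1 + … + 15)/16 = 16(16 − 1)/(2·16) = (16 − 1)/2.
Hence E[X] = Σ_{i=1}^{16} (16 − i)/16 = 15/2 ≈ 7.500000.

E[X] = 15/2 = 7.500000.


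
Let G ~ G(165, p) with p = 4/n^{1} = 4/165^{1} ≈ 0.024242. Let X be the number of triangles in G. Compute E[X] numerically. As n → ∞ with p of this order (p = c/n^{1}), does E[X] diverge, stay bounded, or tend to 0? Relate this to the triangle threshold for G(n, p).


Number of potential triangles: C(165, 3) = 735130.
Each occurs with probability p³ ≈ (0.024242)³ ≈ 1.4247155e-05.
By linearity: E[X] = C(165, 3)·p³ ≈ 735130 · 1.4247155e-05 ≈ 10.47351.
Here α = 1, so p = 4/n is exactly at the triangle threshold p ~ 1/n. Asymptotically E[X] → c³/6 = 4³/6 = 32/3 ≈ 10.66667, a bounded constant. In this regime the triangle count is asymptotically Poisson(c³/6).

E[X] ≈ 10.47351; in regime p = Θ(1/n^{1}) E[X] stays bounded (at the triangle threshold p ~ 1/n).


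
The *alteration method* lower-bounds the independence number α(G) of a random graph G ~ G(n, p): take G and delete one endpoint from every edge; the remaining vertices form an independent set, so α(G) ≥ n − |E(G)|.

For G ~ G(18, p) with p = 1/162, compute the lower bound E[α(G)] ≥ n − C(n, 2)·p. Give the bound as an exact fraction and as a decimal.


E[|E(G)|] = C(18, 2)·p = 153 · (1/162) = 17/18.
E[α(G)] ≥ n − E[|E(G)|] = 18 − 17/18 = 307/18.
Numerically: ≈ 17.055556.
(This is only a lower bound; the true E[α(G)] may be larger.)

E[α(G)] ≥ 307/18 ≈ 17.055556.


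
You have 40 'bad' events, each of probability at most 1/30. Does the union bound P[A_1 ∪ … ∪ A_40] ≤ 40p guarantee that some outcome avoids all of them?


Union bound: P[∪_{i=1}^{40} A_i] ≤ Σ_i P[A_i] ≤ 40·p = 40·(1/30) = 4/3.
Numerically: 4/3 ≈ 1.3333.
Is 4/3 < 1? NO.
Since the bound 4/3 is ≥ 1, the union bound is uninformative here; it does NOT by itself certify existence.

40·p = 4/3 ≈ 1.3333; existence NOT certified by the union bound.


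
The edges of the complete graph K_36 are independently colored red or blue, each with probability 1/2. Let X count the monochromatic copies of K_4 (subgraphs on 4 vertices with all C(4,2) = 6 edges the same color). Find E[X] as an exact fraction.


Let X = Σ_S X_S over the C(36, 4) = 58905 subsets S of size 4, where X_S = 1 if the K_4 on S is monochromatic.
For a fixed S, the K_4 on S has C(4, 2) = 6 edges. P[all 6 edges red] = (1/2)^6, and likewise for blue, so P[monochromatic] = 2·(1/2)^6 = 2^{1 − 6} = 1/32.
Summing: E[X] = C(36, 4) · 2^{1 − 6} = 58905 · 1/32 = 58905/32.
Numerically: E[X] ≈ 1840.7812.

E[X] = C(36,4)·2^(1−C(4,2)) = 58905/32 ≈ 1840.7812.


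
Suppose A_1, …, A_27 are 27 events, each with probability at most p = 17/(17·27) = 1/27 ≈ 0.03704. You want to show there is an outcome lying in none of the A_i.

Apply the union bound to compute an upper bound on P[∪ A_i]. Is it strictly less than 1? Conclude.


Union bound: P[∪_{i=1}^{27} A_i] ≤ Σ_i P[A_i] ≤ 27·p = 27·(1/27) = 1.
Numerically: 1 ≈ 1.00000.
Is 1 < 1? NO.
Since the bound 1 is ≥ 1, the union bound is uninformative here; it does NOT by itself certify existence.

27·p = 1 ≈ 1.00000; existence NOT certified by the union bound.


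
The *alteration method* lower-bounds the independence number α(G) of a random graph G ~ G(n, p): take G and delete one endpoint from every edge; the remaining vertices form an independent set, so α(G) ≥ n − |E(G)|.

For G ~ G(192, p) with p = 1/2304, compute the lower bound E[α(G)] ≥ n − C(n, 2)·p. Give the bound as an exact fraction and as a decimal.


E[|E(G)|] = C(192, 2)·p = 18336 · (1/2304) = 191/24.
E[α(G)] ≥ n − E[|E(G)|] = 192 − 191/24 = 4417/24.
Numerically: ≈ 184.04167.
(This is only a lower bound; the true E[α(G)] may be larger.)

E[α(G)] ≥ 4417/24 ≈ 184.04167.


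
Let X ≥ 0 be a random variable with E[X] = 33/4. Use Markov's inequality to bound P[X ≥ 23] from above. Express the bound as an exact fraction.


μ = E[X] = 33/4, a = 23.
Markov: P[X ≥ 23] ≤ μ/a = (33/4)/23 = 33/92.
Numerically: ≈ 0.35870.
(Since a = 23 > μ = 8.25000, the bound 33/92 is < 1 and informative.)

P[X ≥ 23] ≤ 33/92 ≈ 0.35870.


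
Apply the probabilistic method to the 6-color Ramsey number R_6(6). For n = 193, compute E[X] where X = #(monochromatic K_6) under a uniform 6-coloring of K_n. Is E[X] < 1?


E[X] = C(193, 6) · 6^{1 − 15} = 66364016544 · 6^{−14} = 66364016544/78364164096.
As a reduced fraction: E[X] = 230430613/272097792 ≈ 0.84687.
Is E[X] < 1? YES.
Since E[X] < 1, there exists a 6-coloring of K_{193} with no monochromatic K_6; hence R_6(6) > 193.

E[X] = 230430613/272097792 ≈ 0.84687; E[X] < 1, so R_6(6) > 193.


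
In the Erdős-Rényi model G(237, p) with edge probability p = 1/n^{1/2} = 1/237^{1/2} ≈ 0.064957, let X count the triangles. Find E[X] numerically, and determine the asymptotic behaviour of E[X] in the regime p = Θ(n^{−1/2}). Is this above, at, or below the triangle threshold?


Number of potential triangles: C(237, 3) = 2190670.
Each occurs with probability p³ ≈ (0.064957)³ ≈ 2.74080085e-04.
By linearity: E[X] = C(237, 3)·p³ ≈ 2190670 · 2.74080085e-04 ≈ 600.419021.
Since α = 1/2 < 1, p = c/n^{1/2} ≫ 1/n is above the triangle threshold p ~ 1/n. Asymptotically E[X] ~ (c³/6)·n^{3(1−α)} = (1³/6)·n^{1.5} → ∞; triangles are abundant w.h.p.

E[X] ≈ 600.419021; in regime p = Θ(1/n^{1/2}) E[X] diverges (above the triangle threshold p ~ 1/n).


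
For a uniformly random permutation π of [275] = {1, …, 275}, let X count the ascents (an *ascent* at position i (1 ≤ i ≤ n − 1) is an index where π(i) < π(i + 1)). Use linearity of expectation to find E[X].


Write X = Σ X_I over i = 1, …, 274, with X_I the indicator of one ascent.
There are 274 indicators.
For each fixed i, the pair (π(i), π(i+1)) is a uniformly random ordered pair of distinct values from {1, …, 275}; by symmetry P[π(i) < π(i+1)] = 1/2.
By linearity: E[X] = 274 · (1/2) = (275 − 1) · (1/2) = 137 ≈ 137.00000.

E[X] = 137 = 137.00000.


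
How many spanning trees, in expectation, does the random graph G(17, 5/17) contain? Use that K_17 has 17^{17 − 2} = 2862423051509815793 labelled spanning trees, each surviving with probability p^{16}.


K_17 has 17^{17 − 2} = 2862423051509815793 labelled spanning trees.
For each such spanning tree H, let X_H = 1 if all 16 edges of H are present in G. Then P[X_H = 1] = p^{16} = (5/17)^{16} = 152587890625/48661191875666868481.
Summing the indicators: E[X] = Σ_H E[X_H] = 2862423051509815793 · p^{16} = 2862423051509815793 · 152587890625/48661191875666868481 = 152587890625/17.
Numerically: E[X] ≈ 8.976e+09.

E[X] = 2862423051509815793 · (5/17)^{16} = 152587890625/17 ≈ 8.976e+09.


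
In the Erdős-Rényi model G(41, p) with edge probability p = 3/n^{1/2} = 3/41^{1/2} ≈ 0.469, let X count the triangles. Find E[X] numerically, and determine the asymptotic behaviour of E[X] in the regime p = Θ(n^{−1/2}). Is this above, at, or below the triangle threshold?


Number of potential triangles: C(41, 3) = 10660.
Each occurs with probability p³ ≈ (0.469)³ ≈ 1.02846e-01.
By linearity: E[X] = C(41, 3)·p³ ≈ 10660 · 1.02846e-01 ≈ 1096.340.
Since α = 1/2 < 1, p = c/n^{1/2} ≫ 1/n is above the triangle threshold p ~ 1/n. Asymptotically E[X] ~ (c³/6)·n^{3(1−α)} = (3³/6)·n^{1.5} → ∞; triangles are abundant w.h.p.

E[X] ≈ 1096.340; in regime p = Θ(1/n^{1/2}) E[X] diverges (above the triangle threshold p ~ 1/n).


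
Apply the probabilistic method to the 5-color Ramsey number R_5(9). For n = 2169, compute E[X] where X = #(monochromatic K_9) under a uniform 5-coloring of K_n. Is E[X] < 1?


E[X] = C(2169, 9) · 5^{1 − 36} = 2879753360044504243499683 · 5^{−35} = 2879753360044504243499683/2910383045673370361328125.
As a reduced fraction: E[X] = 2879753360044504243499683/2910383045673370361328125 ≈ 0.9895.
Is E[X] < 1? YES.
Since E[X] < 1, there exists a 5-coloring of K_{2169} with no monochromatic K_9; hence R_5(9) > 2169.

E[X] = 2879753360044504243499683/2910383045673370361328125 ≈ 0.9895; E[X] < 1, so R_5(9) > 2169.


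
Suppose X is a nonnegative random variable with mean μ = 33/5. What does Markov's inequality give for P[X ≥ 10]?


μ = E[X] = 33/5, a = 10.
Markov: P[X ≥ 10] ≤ μ/a = (33/5)/10 = 33/50.
Numerically: ≈ 0.660000.
(Since a = 10 > μ = 6.600000, the bound 33/50 is < 1 and informative.)

P[X ≥ 10] ≤ 33/50 ≈ 0.660000.


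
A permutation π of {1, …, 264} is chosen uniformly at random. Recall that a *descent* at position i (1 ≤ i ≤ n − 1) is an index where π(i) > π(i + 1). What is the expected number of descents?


Write X = Σ X_I over i = 1, …, 263, with X_I the indicator of one descent.
There are 263 indicators.
For each fixed i, the pair (π(i), π(i+1)) is a uniformly random ordered pair of distinct values from {1, …, 264}; by symmetry P[π(i) > π(i+1)] = 1/2.
By linearity: E[X] = 263 · (1/2) = (264 − 1) · (1/2) = 263/2 ≈ 131.50000.

E[X] = 263/2 = 131.50000.


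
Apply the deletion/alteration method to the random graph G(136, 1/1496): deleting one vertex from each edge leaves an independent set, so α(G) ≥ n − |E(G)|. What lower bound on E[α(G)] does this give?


E[|E(G)|] = C(136, 2)·p = 9180 · (1/1496) = 135/22.
E[α(G)] ≥ n − E[|E(G)|] = 136 − 135/22 = 2857/22.
Numerically: ≈ 129.863636.
(This is only a lower bound; the true E[α(G)] may be larger.)

E[α(G)] ≥ 2857/22 ≈ 129.863636.


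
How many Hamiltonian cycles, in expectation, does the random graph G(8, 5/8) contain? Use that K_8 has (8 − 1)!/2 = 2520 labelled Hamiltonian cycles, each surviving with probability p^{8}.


K_8 has (8 − 1)!/2 = 2520 labelled Hamiltonian cycles.
For each such Hamiltonian cycle H, let X_H = 1 if all 8 edges of H are present in G. Then P[X_H = 1] = p^{8} = (5/8)^{8} = 390625/16777216.
Summing the indicators: E[X] = Σ_H E[X_H] = 2520 · p^{8} = 2520 · 390625/16777216 = 123046875/2097152.
Numerically: E[X] ≈ 58.7.

E[X] = 2520 · (5/8)^{8} = 123046875/2097152 ≈ 58.7.


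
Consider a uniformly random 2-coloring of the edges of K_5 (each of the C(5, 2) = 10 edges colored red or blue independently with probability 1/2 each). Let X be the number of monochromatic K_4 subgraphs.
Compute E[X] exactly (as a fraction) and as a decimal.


Let X = Σ_S X_S over the C(5, 4) = 5 subsets S of size 4, where X_S = 1 if the K_4 on S is monochromatic.
For a fixed S, the K_4 on S has C(4, 2) = 6 edges. P[all 6 edges red] = (1/2)^6, and likewise for blue, so P[monochromatic] = 2·(1/2)^6 = 2^{1 − 6} = 1/32.
By linearity: E[X] = C(5, 4) · 2^{1 − 6} = 5 · 1/32 = 5/32.
Numerically: E[X] ≈ 0.15625.

E[X] = C(5,4)·2^(1−C(4,2)) = 5/32 ≈ 0.15625.


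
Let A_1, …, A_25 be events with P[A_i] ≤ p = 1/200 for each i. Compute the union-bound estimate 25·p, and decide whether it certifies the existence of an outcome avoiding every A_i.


Union bound: P[∪_{i=1}^{25} A_i] ≤ Σ_i P[A_i] ≤ 25·p = 25·(1/200) = 1/8.
Numerically: 1/8 ≈ 0.12500.
Is 1/8 < 1? YES.
Since P[∪ A_i] ≤ 1/8 < 1, the complement has P[∩ A_i^c] ≥ 1 − 1/8 = 7/8 > 0, so some outcome avoids every A_i.

25·p = 1/8 ≈ 0.12500; existence CERTIFIED by the union bound.


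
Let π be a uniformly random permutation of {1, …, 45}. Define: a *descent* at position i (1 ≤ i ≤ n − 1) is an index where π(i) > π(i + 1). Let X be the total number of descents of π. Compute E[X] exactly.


Write X = Σ X_I over i = 1, …, 44, with X_I the indicator of one descent.
There are 44 indicators.
For each fixed i, the pair (π(i), π(i+1)) is a uniformly random ordered pair of distinct values from {1, …, 45}; by symmetry P[π(i) > π(i+1)] = 1/2.
By linearity: E[X] = 44 · (1/2) = (45 − 1) · (1/2) = 22 ≈ 22.0000.

E[X] = 22 = 22.0000.


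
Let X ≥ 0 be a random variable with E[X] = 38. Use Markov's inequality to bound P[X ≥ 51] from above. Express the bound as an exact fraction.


μ = E[X] = 38, a = 51.
Markov: P[X ≥ 51] ≤ μ/a = (38)/51 = 38/51.
Numerically: ≈ 0.745.
(Since a = 51 > μ = 38.000, the bound 38/51 is < 1 and informative.)

P[X ≥ 51] ≤ 38/51 ≈ 0.745.


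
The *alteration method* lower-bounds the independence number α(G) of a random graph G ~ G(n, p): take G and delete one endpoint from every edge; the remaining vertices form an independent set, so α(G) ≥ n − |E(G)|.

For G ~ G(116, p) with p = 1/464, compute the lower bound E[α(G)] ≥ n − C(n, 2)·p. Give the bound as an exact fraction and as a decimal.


E[|E(G)|] = C(116, 2)·p = 6670 · (1/464) = 115/8.
E[α(G)] ≥ n − E[|E(G)|] = 116 − 115/8 = 813/8.
Numerically: ≈ 101.625.
(This is only a lower bound; the true E[α(G)] may be larger.)

E[α(G)] ≥ 813/8 ≈ 101.625.


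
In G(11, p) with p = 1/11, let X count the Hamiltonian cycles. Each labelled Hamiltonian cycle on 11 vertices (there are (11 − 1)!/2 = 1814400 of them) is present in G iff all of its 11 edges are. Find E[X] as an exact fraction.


K_11 has (11 − 1)!/2 = 1814400 labelled Hamiltonian cycles.
For each such Hamiltonian cycle H, let X_H = 1 if all 11 edges of H are present in G. Then P[X_H = 1] = p^{11} = (1/11)^{11} = 1/285311670611.
Summing the indicators: E[X] = Σ_H E[X_H] = 1814400 · p^{11} = 1814400 · 1/285311670611 = 1814400/285311670611.
Numerically: E[X] ≈ 6.35936e-06.

E[X] = 1814400 · (1/11)^{11} = 1814400/285311670611 ≈ 6.35936e-06.


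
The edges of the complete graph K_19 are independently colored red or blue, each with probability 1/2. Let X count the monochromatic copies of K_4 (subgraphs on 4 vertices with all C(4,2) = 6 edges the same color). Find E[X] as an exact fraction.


Let X = Σ_S X_S over the C(19, 4) = 3876 subsets S of size 4, where X_S = 1 if the K_4 on S is monochromatic.
For a fixed S, the K_4 on S has C(4, 2) = 6 edges. P[all 6 edges red] = (1/2)^6, and likewise for blue, so P[monochromatic] = 2·(1/2)^6 = 2^{1 − 6} = 1/32.
By linearity of expectation: E[X] = C(19, 4) · 2^{1 − 6} = 3876 · 1/32 = 969/8.
Numerically: E[X] ≈ 121.1250.

E[X] = C(19,4)·2^(1−C(4,2)) = 969/8 ≈ 121.1250.


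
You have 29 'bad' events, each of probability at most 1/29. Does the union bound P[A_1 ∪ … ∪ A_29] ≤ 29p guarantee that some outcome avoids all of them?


Union bound: P[∪_{i=1}^{29} A_i] ≤ Σ_i P[A_i] ≤ 29·p = 29·(1/29) = 1.
Numerically: 1 ≈ 1.000000.
Is 1 < 1? NO.
Since the bound 1 is ≥ 1, the union bound is uninformative here; it does NOT by itself certify existence.

29·p = 1 ≈ 1.000000; existence NOT certified by the union bound.


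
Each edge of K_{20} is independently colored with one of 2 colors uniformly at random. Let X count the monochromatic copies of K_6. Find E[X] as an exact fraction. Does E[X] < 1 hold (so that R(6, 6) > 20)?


E[X] = C(20, 6) · 2^{1 − 15} = 38760 · 2^{−14} = 38760/16384.
As a reduced fraction: E[X] = 4845/2048 ≈ 2.3657227.
Is E[X] < 1? NO.
Since E[X] ≥ 1, the first-moment bound is inconclusive at n = 20; it does NOT by itself certify R(6, 6) > 20.

E[X] = 4845/2048 ≈ 2.3657227; E[X] ≥ 1; first-moment method inconclusive here.


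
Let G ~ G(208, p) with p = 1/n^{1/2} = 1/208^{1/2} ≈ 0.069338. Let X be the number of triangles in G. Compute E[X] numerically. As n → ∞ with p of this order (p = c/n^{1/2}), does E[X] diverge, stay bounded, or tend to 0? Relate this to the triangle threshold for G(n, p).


Number of potential triangles: C(208, 3) = 1478256.
Each occurs with probability p³ ≈ (0.069338)³ ≈ 3.3335348e-04.
By linearity: E[X] = C(208, 3)·p³ ≈ 1478256 · 3.3335348e-04 ≈ 492.78179.
Since α = 1/2 < 1, p = c/n^{1/2} ≫ 1/n is above the triangle threshold p ~ 1/n. Asymptotically E[X] ~ (c³/6)·n^{3(1−α)} = (1³/6)·n^{1.5} → ∞; triangles are abundant w.h.p.

E[X] ≈ 492.78179; in regime p = Θ(1/n^{1/2}) E[X] diverges (above the triangle threshold p ~ 1/n).
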